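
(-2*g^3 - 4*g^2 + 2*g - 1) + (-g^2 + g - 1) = -2*g^3 - 5*g^2 + 3*g - 2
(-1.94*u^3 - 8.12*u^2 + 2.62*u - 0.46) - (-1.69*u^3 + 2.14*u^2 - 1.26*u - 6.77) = -0.25*u^3 - 10.26*u^2 + 3.88*u + 6.31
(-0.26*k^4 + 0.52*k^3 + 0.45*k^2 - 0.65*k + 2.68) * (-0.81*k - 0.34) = 0.2106*k^5 - 0.3328*k^4 - 0.5413*k^3 + 0.3735*k^2 - 1.9498*k - 0.9112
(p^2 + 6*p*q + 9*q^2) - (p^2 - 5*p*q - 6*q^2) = 11*p*q + 15*q^2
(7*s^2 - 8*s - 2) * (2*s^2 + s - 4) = 14*s^4 - 9*s^3 - 40*s^2 + 30*s + 8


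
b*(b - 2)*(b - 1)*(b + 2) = b^4 - b^3 - 4*b^2 + 4*b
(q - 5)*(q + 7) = q^2 + 2*q - 35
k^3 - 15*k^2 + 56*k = k*(k - 8)*(k - 7)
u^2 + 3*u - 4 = (u - 1)*(u + 4)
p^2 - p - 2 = (p - 2)*(p + 1)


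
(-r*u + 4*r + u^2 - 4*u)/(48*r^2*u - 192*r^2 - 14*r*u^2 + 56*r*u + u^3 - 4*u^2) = (-r + u)/(48*r^2 - 14*r*u + u^2)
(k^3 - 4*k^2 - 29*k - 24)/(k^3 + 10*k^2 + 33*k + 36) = (k^2 - 7*k - 8)/(k^2 + 7*k + 12)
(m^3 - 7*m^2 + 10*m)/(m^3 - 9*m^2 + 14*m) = (m - 5)/(m - 7)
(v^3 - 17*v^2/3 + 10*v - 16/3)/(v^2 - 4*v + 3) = (3*v^2 - 14*v + 16)/(3*(v - 3))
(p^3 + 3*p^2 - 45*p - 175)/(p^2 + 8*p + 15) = (p^2 - 2*p - 35)/(p + 3)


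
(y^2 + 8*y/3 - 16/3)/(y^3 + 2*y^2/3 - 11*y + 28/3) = (3*y - 4)/(3*y^2 - 10*y + 7)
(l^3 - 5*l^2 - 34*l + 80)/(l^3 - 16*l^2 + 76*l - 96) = (l + 5)/(l - 6)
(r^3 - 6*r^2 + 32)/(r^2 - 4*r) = r - 2 - 8/r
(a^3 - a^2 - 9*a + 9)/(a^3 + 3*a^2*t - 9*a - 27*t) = (a - 1)/(a + 3*t)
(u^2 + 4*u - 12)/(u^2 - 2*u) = (u + 6)/u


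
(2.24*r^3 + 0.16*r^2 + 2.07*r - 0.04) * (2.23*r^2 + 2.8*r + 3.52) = 4.9952*r^5 + 6.6288*r^4 + 12.9489*r^3 + 6.27*r^2 + 7.1744*r - 0.1408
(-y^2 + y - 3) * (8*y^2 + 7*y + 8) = -8*y^4 + y^3 - 25*y^2 - 13*y - 24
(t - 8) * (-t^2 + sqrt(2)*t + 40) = -t^3 + sqrt(2)*t^2 + 8*t^2 - 8*sqrt(2)*t + 40*t - 320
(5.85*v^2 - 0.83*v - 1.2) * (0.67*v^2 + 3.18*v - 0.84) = 3.9195*v^4 + 18.0469*v^3 - 8.3574*v^2 - 3.1188*v + 1.008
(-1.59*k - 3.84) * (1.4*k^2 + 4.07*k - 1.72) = -2.226*k^3 - 11.8473*k^2 - 12.894*k + 6.6048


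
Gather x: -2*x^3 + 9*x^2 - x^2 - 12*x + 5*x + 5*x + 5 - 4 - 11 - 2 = -2*x^3 + 8*x^2 - 2*x - 12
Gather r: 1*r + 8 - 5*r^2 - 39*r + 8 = -5*r^2 - 38*r + 16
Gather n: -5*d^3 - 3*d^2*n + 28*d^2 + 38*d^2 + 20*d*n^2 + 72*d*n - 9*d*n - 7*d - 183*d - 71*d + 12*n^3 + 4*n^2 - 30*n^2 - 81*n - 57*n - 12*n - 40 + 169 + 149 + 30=-5*d^3 + 66*d^2 - 261*d + 12*n^3 + n^2*(20*d - 26) + n*(-3*d^2 + 63*d - 150) + 308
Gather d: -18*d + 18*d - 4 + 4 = 0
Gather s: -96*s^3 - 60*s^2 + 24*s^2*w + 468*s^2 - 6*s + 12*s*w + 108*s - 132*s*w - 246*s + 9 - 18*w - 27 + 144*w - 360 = -96*s^3 + s^2*(24*w + 408) + s*(-120*w - 144) + 126*w - 378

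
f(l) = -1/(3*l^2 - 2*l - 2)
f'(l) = -(2 - 6*l)/(3*l^2 - 2*l - 2)^2 = 2*(3*l - 1)/(-3*l^2 + 2*l + 2)^2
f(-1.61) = -0.11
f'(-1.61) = -0.14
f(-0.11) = 0.57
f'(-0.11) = -0.87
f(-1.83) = -0.09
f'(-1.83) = -0.09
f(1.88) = -0.21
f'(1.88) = 0.40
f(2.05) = -0.15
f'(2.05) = 0.24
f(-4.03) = -0.02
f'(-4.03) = -0.01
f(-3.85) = -0.02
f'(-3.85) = -0.01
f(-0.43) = 1.71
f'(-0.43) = -13.37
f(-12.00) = 0.00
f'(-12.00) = 0.00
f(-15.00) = 0.00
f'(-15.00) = 0.00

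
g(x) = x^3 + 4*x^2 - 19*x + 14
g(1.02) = -0.16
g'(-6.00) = 41.00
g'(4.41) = 74.62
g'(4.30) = 70.87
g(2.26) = 3.03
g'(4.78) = 87.79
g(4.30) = 85.77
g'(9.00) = 296.00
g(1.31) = -1.78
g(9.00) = 896.00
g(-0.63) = 27.31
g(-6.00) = 56.00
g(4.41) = 93.77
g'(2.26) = 14.40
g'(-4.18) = -0.02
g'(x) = 3*x^2 + 8*x - 19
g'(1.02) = -7.72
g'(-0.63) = -22.85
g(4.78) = 123.79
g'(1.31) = -3.37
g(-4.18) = 90.27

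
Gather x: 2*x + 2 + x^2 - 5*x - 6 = x^2 - 3*x - 4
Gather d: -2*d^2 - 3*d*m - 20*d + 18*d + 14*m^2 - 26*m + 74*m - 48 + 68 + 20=-2*d^2 + d*(-3*m - 2) + 14*m^2 + 48*m + 40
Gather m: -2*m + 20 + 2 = 22 - 2*m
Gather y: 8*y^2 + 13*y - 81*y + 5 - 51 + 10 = 8*y^2 - 68*y - 36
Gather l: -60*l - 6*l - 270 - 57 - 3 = -66*l - 330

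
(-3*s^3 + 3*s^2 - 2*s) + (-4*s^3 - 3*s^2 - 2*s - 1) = -7*s^3 - 4*s - 1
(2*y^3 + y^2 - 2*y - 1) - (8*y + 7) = 2*y^3 + y^2 - 10*y - 8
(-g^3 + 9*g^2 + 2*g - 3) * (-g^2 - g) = g^5 - 8*g^4 - 11*g^3 + g^2 + 3*g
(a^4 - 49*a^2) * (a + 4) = a^5 + 4*a^4 - 49*a^3 - 196*a^2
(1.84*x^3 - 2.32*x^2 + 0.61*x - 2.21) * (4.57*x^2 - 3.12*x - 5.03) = 8.4088*x^5 - 16.3432*x^4 + 0.770899999999999*x^3 - 0.333300000000001*x^2 + 3.8269*x + 11.1163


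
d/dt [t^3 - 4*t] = 3*t^2 - 4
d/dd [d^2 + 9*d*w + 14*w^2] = 2*d + 9*w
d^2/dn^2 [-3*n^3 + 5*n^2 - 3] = 10 - 18*n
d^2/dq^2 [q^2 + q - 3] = 2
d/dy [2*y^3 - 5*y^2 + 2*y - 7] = 6*y^2 - 10*y + 2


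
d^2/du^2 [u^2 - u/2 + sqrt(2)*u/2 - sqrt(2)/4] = 2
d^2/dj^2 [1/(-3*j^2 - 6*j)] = 2*(j*(j + 2) - 4*(j + 1)^2)/(3*j^3*(j + 2)^3)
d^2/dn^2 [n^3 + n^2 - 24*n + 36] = 6*n + 2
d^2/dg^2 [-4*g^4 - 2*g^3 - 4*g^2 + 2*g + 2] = -48*g^2 - 12*g - 8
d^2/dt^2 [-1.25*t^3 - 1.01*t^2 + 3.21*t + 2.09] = -7.5*t - 2.02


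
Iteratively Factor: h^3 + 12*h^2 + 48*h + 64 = (h + 4)*(h^2 + 8*h + 16) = (h + 4)^2*(h + 4)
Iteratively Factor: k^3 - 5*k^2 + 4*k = (k - 4)*(k^2 - k) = k*(k - 4)*(k - 1)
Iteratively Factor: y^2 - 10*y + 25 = (y - 5)*(y - 5)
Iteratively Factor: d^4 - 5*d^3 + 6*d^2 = (d)*(d^3 - 5*d^2 + 6*d) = d*(d - 3)*(d^2 - 2*d) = d*(d - 3)*(d - 2)*(d)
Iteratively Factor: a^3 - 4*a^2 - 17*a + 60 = (a + 4)*(a^2 - 8*a + 15) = (a - 5)*(a + 4)*(a - 3)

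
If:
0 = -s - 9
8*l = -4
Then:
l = -1/2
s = -9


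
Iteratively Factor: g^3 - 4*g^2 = (g)*(g^2 - 4*g) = g^2*(g - 4)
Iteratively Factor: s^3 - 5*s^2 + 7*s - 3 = (s - 1)*(s^2 - 4*s + 3) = (s - 3)*(s - 1)*(s - 1)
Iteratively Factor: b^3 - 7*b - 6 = (b + 1)*(b^2 - b - 6) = (b - 3)*(b + 1)*(b + 2)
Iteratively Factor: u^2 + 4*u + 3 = (u + 3)*(u + 1)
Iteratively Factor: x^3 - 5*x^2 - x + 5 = (x + 1)*(x^2 - 6*x + 5) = (x - 1)*(x + 1)*(x - 5)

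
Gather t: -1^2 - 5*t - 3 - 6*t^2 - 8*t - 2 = -6*t^2 - 13*t - 6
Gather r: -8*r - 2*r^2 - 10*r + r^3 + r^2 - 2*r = r^3 - r^2 - 20*r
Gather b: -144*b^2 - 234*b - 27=-144*b^2 - 234*b - 27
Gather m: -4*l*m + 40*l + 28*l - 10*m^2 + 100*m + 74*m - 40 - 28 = 68*l - 10*m^2 + m*(174 - 4*l) - 68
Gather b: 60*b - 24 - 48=60*b - 72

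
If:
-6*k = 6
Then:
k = -1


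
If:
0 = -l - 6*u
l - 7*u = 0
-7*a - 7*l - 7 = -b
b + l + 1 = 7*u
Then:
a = -8/7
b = -1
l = 0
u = 0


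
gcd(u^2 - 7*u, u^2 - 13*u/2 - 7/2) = u - 7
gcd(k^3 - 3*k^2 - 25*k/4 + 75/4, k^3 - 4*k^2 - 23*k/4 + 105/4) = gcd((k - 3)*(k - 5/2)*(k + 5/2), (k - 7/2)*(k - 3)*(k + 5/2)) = k^2 - k/2 - 15/2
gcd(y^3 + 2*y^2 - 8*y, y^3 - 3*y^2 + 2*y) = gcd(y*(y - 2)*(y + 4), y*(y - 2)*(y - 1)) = y^2 - 2*y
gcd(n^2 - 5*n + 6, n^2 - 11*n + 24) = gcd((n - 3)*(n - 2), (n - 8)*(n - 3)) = n - 3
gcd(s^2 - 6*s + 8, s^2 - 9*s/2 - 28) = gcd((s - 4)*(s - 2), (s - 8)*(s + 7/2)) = 1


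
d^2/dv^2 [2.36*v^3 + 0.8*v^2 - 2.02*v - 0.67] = 14.16*v + 1.6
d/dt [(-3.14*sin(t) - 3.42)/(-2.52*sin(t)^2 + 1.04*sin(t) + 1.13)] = (-7.9128*sin(t)^2 - 17.2368*sin(t) + 0.00859999999999994)*cos(t)/(6.3504*sin(t)^4 - 5.2416*sin(t)^3 - 4.6136*sin(t)^2 + 2.3504*sin(t) + 1.2769)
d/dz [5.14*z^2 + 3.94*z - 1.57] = 10.28*z + 3.94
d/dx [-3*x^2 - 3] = -6*x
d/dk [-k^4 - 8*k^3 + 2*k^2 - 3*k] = -4*k^3 - 24*k^2 + 4*k - 3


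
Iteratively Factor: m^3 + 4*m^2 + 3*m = (m + 3)*(m^2 + m) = (m + 1)*(m + 3)*(m)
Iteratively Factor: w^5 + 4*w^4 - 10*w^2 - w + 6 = (w - 1)*(w^4 + 5*w^3 + 5*w^2 - 5*w - 6) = (w - 1)*(w + 1)*(w^3 + 4*w^2 + w - 6) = (w - 1)*(w + 1)*(w + 2)*(w^2 + 2*w - 3) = (w - 1)*(w + 1)*(w + 2)*(w + 3)*(w - 1)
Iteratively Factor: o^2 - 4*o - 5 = (o + 1)*(o - 5)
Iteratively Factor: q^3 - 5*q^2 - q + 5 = (q - 5)*(q^2 - 1) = (q - 5)*(q + 1)*(q - 1)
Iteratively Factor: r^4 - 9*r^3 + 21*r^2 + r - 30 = (r - 2)*(r^3 - 7*r^2 + 7*r + 15) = (r - 3)*(r - 2)*(r^2 - 4*r - 5) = (r - 5)*(r - 3)*(r - 2)*(r + 1)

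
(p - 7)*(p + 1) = p^2 - 6*p - 7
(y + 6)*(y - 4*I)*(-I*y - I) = -I*y^3 - 4*y^2 - 7*I*y^2 - 28*y - 6*I*y - 24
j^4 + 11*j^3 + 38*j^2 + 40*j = j*(j + 2)*(j + 4)*(j + 5)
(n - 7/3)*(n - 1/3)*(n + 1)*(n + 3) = n^4 + 4*n^3/3 - 62*n^2/9 - 44*n/9 + 7/3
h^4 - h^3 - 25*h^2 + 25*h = h*(h - 5)*(h - 1)*(h + 5)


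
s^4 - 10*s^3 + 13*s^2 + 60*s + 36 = (s - 6)^2*(s + 1)^2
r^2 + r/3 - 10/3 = (r - 5/3)*(r + 2)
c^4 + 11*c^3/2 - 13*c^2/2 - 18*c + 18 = (c - 3/2)*(c - 1)*(c + 2)*(c + 6)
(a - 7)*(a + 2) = a^2 - 5*a - 14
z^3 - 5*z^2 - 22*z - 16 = (z - 8)*(z + 1)*(z + 2)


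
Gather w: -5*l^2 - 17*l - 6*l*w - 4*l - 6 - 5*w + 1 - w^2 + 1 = -5*l^2 - 21*l - w^2 + w*(-6*l - 5) - 4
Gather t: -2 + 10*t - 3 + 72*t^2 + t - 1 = 72*t^2 + 11*t - 6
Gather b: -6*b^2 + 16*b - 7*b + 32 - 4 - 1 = -6*b^2 + 9*b + 27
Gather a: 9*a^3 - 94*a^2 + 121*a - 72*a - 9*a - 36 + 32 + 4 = 9*a^3 - 94*a^2 + 40*a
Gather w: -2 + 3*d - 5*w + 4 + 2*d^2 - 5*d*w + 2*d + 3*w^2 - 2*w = 2*d^2 + 5*d + 3*w^2 + w*(-5*d - 7) + 2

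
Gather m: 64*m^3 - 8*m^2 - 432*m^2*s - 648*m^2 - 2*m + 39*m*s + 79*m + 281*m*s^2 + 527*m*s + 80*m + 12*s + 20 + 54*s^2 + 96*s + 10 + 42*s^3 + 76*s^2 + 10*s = 64*m^3 + m^2*(-432*s - 656) + m*(281*s^2 + 566*s + 157) + 42*s^3 + 130*s^2 + 118*s + 30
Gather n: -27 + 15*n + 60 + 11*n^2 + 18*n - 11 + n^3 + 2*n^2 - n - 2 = n^3 + 13*n^2 + 32*n + 20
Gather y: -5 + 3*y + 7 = 3*y + 2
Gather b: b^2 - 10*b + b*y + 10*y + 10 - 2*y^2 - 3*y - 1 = b^2 + b*(y - 10) - 2*y^2 + 7*y + 9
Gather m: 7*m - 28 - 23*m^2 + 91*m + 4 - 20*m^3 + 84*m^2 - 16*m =-20*m^3 + 61*m^2 + 82*m - 24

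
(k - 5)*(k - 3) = k^2 - 8*k + 15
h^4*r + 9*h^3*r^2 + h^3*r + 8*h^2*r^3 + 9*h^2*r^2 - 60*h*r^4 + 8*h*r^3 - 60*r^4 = (h - 2*r)*(h + 5*r)*(h + 6*r)*(h*r + r)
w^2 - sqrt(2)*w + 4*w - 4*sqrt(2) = (w + 4)*(w - sqrt(2))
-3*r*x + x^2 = x*(-3*r + x)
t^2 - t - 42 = (t - 7)*(t + 6)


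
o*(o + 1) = o^2 + o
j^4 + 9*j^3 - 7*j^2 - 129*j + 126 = (j - 3)*(j - 1)*(j + 6)*(j + 7)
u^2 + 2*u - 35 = (u - 5)*(u + 7)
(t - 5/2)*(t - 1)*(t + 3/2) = t^3 - 2*t^2 - 11*t/4 + 15/4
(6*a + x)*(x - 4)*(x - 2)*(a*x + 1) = 6*a^2*x^3 - 36*a^2*x^2 + 48*a^2*x + a*x^4 - 6*a*x^3 + 14*a*x^2 - 36*a*x + 48*a + x^3 - 6*x^2 + 8*x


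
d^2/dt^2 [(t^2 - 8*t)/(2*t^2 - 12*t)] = -2/(t^3 - 18*t^2 + 108*t - 216)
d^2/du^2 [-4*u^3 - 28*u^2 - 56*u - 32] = -24*u - 56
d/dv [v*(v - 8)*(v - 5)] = 3*v^2 - 26*v + 40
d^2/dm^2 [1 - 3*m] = 0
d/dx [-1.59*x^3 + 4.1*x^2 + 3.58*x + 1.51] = -4.77*x^2 + 8.2*x + 3.58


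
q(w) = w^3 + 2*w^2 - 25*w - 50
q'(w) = 3*w^2 + 4*w - 25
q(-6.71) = -94.31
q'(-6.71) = 83.23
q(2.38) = -84.69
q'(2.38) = 1.51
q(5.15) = 10.89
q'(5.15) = 75.17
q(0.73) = -66.80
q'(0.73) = -20.48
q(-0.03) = -49.25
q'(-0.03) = -25.12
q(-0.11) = -47.23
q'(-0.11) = -25.40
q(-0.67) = -32.65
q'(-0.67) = -26.33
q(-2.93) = 15.27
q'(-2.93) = -10.97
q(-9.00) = -392.00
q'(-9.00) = 182.00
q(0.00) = -50.00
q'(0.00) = -25.00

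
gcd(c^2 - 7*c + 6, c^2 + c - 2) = c - 1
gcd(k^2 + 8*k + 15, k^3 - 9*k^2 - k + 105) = k + 3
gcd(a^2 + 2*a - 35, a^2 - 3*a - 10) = a - 5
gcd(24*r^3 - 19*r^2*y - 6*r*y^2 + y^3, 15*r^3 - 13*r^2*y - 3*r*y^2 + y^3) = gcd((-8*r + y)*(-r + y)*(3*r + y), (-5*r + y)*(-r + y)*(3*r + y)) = -3*r^2 + 2*r*y + y^2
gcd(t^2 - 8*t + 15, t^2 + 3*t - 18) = t - 3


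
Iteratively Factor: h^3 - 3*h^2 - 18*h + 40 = (h + 4)*(h^2 - 7*h + 10) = (h - 5)*(h + 4)*(h - 2)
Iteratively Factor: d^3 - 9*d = (d + 3)*(d^2 - 3*d) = (d - 3)*(d + 3)*(d)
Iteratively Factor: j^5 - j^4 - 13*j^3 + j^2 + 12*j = (j)*(j^4 - j^3 - 13*j^2 + j + 12) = j*(j + 3)*(j^3 - 4*j^2 - j + 4) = j*(j + 1)*(j + 3)*(j^2 - 5*j + 4) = j*(j - 4)*(j + 1)*(j + 3)*(j - 1)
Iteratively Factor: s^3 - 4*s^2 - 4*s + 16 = (s + 2)*(s^2 - 6*s + 8) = (s - 4)*(s + 2)*(s - 2)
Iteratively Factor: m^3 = (m)*(m^2) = m^2*(m)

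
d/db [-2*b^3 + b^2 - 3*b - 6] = -6*b^2 + 2*b - 3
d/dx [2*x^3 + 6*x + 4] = 6*x^2 + 6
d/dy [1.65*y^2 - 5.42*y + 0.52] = 3.3*y - 5.42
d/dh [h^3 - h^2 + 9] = h*(3*h - 2)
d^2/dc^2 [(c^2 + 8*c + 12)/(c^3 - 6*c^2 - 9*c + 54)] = 2*(c^6 + 24*c^5 - 45*c^4 - 648*c^3 - 648*c^2 + 7776*c + 11664)/(c^9 - 18*c^8 + 81*c^7 + 270*c^6 - 2673*c^5 + 1458*c^4 + 25515*c^3 - 39366*c^2 - 78732*c + 157464)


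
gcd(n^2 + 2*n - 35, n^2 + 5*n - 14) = n + 7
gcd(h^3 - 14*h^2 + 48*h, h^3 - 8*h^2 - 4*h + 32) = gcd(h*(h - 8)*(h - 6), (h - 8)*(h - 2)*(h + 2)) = h - 8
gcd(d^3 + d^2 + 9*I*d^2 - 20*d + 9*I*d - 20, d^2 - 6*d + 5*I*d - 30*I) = d + 5*I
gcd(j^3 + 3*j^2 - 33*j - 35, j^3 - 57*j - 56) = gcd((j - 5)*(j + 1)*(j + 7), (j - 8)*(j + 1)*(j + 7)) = j^2 + 8*j + 7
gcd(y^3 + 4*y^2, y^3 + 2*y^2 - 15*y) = y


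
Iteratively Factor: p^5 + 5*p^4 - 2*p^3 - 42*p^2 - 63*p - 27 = (p + 1)*(p^4 + 4*p^3 - 6*p^2 - 36*p - 27) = (p + 1)^2*(p^3 + 3*p^2 - 9*p - 27) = (p + 1)^2*(p + 3)*(p^2 - 9) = (p - 3)*(p + 1)^2*(p + 3)*(p + 3)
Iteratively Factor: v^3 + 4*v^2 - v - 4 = (v + 1)*(v^2 + 3*v - 4) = (v - 1)*(v + 1)*(v + 4)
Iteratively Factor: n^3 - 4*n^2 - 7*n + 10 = (n - 1)*(n^2 - 3*n - 10) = (n - 5)*(n - 1)*(n + 2)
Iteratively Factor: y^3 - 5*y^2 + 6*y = (y - 2)*(y^2 - 3*y) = y*(y - 2)*(y - 3)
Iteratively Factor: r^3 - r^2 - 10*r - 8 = (r + 2)*(r^2 - 3*r - 4) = (r + 1)*(r + 2)*(r - 4)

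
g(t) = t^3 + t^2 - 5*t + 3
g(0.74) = 0.25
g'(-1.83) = 1.39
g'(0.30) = -4.13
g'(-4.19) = 39.29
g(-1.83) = 9.37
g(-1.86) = 9.32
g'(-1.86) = 1.66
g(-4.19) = -32.05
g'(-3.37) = 22.33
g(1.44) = 0.86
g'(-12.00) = 403.00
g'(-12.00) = 403.00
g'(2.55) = 19.61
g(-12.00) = -1521.00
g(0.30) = 1.62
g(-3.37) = -7.07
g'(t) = 3*t^2 + 2*t - 5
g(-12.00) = -1521.00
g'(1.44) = 4.10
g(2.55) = 13.33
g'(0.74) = -1.88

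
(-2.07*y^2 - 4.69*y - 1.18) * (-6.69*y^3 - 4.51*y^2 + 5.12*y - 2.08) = 13.8483*y^5 + 40.7118*y^4 + 18.4477*y^3 - 14.3854*y^2 + 3.7136*y + 2.4544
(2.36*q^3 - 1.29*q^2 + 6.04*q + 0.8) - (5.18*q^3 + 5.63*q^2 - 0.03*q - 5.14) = -2.82*q^3 - 6.92*q^2 + 6.07*q + 5.94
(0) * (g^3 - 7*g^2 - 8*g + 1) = 0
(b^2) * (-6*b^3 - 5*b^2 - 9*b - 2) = -6*b^5 - 5*b^4 - 9*b^3 - 2*b^2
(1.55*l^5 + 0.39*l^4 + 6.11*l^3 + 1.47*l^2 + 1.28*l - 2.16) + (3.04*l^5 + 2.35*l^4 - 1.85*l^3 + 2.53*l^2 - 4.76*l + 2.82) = 4.59*l^5 + 2.74*l^4 + 4.26*l^3 + 4.0*l^2 - 3.48*l + 0.66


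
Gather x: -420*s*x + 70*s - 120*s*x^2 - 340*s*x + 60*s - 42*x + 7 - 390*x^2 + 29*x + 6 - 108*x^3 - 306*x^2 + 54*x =130*s - 108*x^3 + x^2*(-120*s - 696) + x*(41 - 760*s) + 13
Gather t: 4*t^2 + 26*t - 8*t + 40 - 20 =4*t^2 + 18*t + 20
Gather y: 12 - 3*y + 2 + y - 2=12 - 2*y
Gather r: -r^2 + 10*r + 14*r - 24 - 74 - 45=-r^2 + 24*r - 143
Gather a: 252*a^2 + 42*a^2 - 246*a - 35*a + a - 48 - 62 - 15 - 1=294*a^2 - 280*a - 126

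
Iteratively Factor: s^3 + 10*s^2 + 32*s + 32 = (s + 4)*(s^2 + 6*s + 8) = (s + 4)^2*(s + 2)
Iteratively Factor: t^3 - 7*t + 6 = (t - 2)*(t^2 + 2*t - 3) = (t - 2)*(t - 1)*(t + 3)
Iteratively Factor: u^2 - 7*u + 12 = (u - 3)*(u - 4)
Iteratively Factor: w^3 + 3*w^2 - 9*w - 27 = (w + 3)*(w^2 - 9) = (w + 3)^2*(w - 3)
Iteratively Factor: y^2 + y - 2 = (y - 1)*(y + 2)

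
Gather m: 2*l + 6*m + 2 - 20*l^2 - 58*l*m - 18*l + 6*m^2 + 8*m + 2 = -20*l^2 - 16*l + 6*m^2 + m*(14 - 58*l) + 4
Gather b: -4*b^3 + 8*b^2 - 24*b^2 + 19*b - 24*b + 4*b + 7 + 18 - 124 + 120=-4*b^3 - 16*b^2 - b + 21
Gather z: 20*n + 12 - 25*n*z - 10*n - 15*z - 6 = 10*n + z*(-25*n - 15) + 6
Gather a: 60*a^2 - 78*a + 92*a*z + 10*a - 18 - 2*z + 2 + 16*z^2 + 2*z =60*a^2 + a*(92*z - 68) + 16*z^2 - 16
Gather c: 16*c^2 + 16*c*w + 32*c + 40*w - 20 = 16*c^2 + c*(16*w + 32) + 40*w - 20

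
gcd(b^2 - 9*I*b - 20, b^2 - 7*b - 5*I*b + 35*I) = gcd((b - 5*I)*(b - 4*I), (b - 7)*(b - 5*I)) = b - 5*I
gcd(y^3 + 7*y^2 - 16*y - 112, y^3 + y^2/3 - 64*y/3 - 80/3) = y + 4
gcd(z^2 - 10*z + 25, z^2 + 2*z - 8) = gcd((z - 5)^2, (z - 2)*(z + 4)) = 1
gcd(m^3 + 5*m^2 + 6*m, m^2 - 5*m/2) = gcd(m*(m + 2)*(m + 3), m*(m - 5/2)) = m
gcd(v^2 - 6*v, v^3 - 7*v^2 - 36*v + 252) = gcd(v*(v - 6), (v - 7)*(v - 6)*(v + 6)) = v - 6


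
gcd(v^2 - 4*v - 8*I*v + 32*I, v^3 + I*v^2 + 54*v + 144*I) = v - 8*I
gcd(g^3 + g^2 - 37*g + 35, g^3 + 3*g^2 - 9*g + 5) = g - 1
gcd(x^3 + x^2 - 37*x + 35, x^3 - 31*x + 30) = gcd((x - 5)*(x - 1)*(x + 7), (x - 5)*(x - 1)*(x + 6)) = x^2 - 6*x + 5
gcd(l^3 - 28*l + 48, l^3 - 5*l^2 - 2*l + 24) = l - 4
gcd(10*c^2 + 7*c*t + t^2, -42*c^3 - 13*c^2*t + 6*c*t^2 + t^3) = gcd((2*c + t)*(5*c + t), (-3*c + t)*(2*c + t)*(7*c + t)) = 2*c + t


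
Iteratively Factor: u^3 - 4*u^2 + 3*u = (u - 1)*(u^2 - 3*u) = u*(u - 1)*(u - 3)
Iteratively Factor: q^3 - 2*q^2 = (q)*(q^2 - 2*q) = q*(q - 2)*(q)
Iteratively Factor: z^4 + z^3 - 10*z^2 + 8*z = (z - 2)*(z^3 + 3*z^2 - 4*z) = z*(z - 2)*(z^2 + 3*z - 4) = z*(z - 2)*(z + 4)*(z - 1)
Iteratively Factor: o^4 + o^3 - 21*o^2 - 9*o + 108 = (o + 4)*(o^3 - 3*o^2 - 9*o + 27) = (o - 3)*(o + 4)*(o^2 - 9) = (o - 3)^2*(o + 4)*(o + 3)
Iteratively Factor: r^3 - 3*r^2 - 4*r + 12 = (r + 2)*(r^2 - 5*r + 6) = (r - 3)*(r + 2)*(r - 2)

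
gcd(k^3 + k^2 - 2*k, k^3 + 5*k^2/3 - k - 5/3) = k - 1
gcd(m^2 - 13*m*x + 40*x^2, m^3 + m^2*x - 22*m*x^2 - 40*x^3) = -m + 5*x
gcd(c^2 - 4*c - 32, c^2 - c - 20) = c + 4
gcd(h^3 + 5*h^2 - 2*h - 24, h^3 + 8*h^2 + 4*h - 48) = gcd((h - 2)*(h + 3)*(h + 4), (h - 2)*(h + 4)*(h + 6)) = h^2 + 2*h - 8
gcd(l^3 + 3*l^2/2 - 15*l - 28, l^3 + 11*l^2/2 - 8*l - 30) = l + 2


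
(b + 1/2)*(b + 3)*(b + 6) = b^3 + 19*b^2/2 + 45*b/2 + 9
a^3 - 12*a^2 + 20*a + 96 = (a - 8)*(a - 6)*(a + 2)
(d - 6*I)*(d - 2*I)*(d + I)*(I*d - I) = I*d^4 + 7*d^3 - I*d^3 - 7*d^2 - 4*I*d^2 + 12*d + 4*I*d - 12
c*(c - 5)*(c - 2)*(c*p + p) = c^4*p - 6*c^3*p + 3*c^2*p + 10*c*p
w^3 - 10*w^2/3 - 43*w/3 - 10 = (w - 6)*(w + 1)*(w + 5/3)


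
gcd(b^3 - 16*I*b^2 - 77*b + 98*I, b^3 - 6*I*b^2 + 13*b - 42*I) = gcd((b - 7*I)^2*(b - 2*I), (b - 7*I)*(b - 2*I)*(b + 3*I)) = b^2 - 9*I*b - 14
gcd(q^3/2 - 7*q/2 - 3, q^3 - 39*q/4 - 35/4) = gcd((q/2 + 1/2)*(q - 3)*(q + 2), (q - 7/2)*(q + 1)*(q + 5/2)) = q + 1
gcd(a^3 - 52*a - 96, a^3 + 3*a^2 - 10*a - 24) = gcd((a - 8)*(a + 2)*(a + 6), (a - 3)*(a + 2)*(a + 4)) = a + 2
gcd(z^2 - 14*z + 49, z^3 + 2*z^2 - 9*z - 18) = 1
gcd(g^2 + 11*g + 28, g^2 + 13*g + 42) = g + 7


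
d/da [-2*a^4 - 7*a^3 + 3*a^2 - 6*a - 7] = -8*a^3 - 21*a^2 + 6*a - 6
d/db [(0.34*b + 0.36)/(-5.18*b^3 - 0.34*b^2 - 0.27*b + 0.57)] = (3.5224*b^3 + 5.71*b^2 + 0.2448*b + 0.291)/(26.8324*b^6 + 3.5224*b^5 + 2.9128*b^4 - 5.7216*b^3 - 0.3147*b^2 - 0.3078*b + 0.3249)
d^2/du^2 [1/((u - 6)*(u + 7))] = 2*((u - 6)^2 + (u - 6)*(u + 7) + (u + 7)^2)/((u - 6)^3*(u + 7)^3)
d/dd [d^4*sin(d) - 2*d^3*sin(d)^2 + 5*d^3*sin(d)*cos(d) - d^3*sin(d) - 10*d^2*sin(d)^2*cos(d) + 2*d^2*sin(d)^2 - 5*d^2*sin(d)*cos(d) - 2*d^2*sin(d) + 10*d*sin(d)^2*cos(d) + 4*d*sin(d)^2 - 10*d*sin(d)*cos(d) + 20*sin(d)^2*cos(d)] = d^4*cos(d) + 4*d^3*sin(d) - 2*d^3*sin(2*d) - d^3*cos(d) + 5*d^3*cos(2*d) - d^2*sin(d)/2 + 19*d^2*sin(2*d)/2 - 15*d^2*sin(3*d)/2 - 2*d^2*cos(d) - 2*d^2*cos(2*d) - 3*d^2 - 13*d*sin(d)/2 - d*sin(2*d) + 15*d*sin(3*d)/2 - 5*d*cos(d) - 12*d*cos(2*d) + 5*d*cos(3*d) + 2*d - 5*sin(d) - 5*sin(2*d) + 15*sin(3*d) + 5*cos(d)/2 - 2*cos(2*d) - 5*cos(3*d)/2 + 2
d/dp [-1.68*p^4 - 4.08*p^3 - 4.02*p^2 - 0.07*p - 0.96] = -6.72*p^3 - 12.24*p^2 - 8.04*p - 0.07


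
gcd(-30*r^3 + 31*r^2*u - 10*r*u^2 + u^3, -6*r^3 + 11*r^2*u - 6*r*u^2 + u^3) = 6*r^2 - 5*r*u + u^2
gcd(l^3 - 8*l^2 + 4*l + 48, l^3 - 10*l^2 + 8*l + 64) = l^2 - 2*l - 8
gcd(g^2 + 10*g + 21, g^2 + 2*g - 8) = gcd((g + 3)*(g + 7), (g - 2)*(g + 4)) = 1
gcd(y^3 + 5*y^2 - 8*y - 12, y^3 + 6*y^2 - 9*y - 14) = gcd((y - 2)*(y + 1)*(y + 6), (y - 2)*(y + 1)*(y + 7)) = y^2 - y - 2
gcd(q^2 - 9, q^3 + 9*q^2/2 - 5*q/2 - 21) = q + 3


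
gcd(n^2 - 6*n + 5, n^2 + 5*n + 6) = 1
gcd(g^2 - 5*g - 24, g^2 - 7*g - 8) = g - 8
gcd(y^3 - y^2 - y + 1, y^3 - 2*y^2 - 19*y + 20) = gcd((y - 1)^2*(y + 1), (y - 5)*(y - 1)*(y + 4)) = y - 1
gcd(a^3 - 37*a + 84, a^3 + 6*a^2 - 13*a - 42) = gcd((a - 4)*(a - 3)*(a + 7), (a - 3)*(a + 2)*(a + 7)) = a^2 + 4*a - 21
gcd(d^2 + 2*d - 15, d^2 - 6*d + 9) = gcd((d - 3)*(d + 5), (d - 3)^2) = d - 3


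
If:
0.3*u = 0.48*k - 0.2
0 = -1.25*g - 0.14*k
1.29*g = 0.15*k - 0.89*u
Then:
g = -0.06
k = 0.53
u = 0.17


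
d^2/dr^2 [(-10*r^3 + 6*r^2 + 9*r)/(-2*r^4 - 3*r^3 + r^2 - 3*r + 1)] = 2*(40*r^9 - 72*r^8 - 264*r^7 - 888*r^6 - 3*r^5 + 441*r^4 - 172*r^3 - 234*r^2 + 57*r - 33)/(8*r^12 + 36*r^11 + 42*r^10 + 27*r^9 + 75*r^8 + 18*r^7 - 16*r^6 + 72*r^5 - 78*r^4 + 54*r^3 - 30*r^2 + 9*r - 1)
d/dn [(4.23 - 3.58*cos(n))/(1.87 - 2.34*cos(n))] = -3.2036*sin(n)/(2.34*cos(n) - 1.87)^2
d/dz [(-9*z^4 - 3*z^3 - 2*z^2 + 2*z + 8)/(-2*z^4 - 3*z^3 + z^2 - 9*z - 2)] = (21*z^6 - 26*z^5 + 246*z^4 + 202*z^3 + 106*z^2 - 8*z + 68)/(4*z^8 + 12*z^7 + 5*z^6 + 30*z^5 + 63*z^4 - 6*z^3 + 77*z^2 + 36*z + 4)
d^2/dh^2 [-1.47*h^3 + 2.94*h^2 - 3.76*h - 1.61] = 5.88 - 8.82*h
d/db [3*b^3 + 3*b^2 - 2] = 3*b*(3*b + 2)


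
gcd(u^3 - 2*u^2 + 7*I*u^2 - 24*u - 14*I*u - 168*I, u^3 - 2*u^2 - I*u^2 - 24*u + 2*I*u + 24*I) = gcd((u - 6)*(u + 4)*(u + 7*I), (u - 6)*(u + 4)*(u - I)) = u^2 - 2*u - 24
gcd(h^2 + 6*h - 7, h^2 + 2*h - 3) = h - 1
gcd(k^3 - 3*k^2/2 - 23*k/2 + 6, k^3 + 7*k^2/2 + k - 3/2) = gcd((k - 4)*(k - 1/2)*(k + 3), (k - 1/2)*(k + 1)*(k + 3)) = k^2 + 5*k/2 - 3/2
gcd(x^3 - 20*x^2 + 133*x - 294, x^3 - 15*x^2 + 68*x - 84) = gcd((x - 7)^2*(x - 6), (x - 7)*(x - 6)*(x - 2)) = x^2 - 13*x + 42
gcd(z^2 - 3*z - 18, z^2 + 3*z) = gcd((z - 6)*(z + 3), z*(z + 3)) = z + 3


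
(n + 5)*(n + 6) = n^2 + 11*n + 30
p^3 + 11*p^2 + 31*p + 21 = (p + 1)*(p + 3)*(p + 7)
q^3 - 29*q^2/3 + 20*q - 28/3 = (q - 7)*(q - 2)*(q - 2/3)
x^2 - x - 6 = (x - 3)*(x + 2)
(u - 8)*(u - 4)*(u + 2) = u^3 - 10*u^2 + 8*u + 64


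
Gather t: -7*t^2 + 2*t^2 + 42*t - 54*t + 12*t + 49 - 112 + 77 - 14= -5*t^2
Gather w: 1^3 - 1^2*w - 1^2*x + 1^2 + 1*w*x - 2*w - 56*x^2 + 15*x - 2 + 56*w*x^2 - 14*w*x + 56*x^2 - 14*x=w*(56*x^2 - 13*x - 3)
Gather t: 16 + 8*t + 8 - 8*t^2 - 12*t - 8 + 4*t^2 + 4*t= 16 - 4*t^2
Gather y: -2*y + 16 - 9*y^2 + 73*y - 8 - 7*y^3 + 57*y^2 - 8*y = -7*y^3 + 48*y^2 + 63*y + 8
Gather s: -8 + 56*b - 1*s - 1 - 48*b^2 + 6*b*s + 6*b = -48*b^2 + 62*b + s*(6*b - 1) - 9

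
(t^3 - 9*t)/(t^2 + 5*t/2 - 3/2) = 2*t*(t - 3)/(2*t - 1)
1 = 1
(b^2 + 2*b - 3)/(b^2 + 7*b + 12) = (b - 1)/(b + 4)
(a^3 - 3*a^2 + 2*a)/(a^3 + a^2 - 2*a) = (a - 2)/(a + 2)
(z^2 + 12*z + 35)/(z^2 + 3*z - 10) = (z + 7)/(z - 2)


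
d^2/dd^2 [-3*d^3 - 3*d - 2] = -18*d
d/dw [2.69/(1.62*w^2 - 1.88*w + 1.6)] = (5.0572 - 8.7156*w)/(1.62*w^2 - 1.88*w + 1.6)^2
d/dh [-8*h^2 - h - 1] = -16*h - 1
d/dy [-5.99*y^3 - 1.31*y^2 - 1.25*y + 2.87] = -17.97*y^2 - 2.62*y - 1.25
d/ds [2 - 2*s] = -2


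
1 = 1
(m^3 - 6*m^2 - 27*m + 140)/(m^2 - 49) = (m^2 + m - 20)/(m + 7)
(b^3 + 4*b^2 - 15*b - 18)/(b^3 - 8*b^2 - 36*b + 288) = (b^2 - 2*b - 3)/(b^2 - 14*b + 48)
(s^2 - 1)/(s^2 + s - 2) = (s + 1)/(s + 2)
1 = 1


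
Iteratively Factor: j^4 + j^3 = (j)*(j^3 + j^2) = j*(j + 1)*(j^2) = j^2*(j + 1)*(j)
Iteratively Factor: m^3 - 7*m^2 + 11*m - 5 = (m - 1)*(m^2 - 6*m + 5) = (m - 1)^2*(m - 5)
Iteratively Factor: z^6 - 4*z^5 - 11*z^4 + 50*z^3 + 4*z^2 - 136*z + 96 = (z - 2)*(z^5 - 2*z^4 - 15*z^3 + 20*z^2 + 44*z - 48) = (z - 4)*(z - 2)*(z^4 + 2*z^3 - 7*z^2 - 8*z + 12) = (z - 4)*(z - 2)*(z + 3)*(z^3 - z^2 - 4*z + 4) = (z - 4)*(z - 2)*(z - 1)*(z + 3)*(z^2 - 4) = (z - 4)*(z - 2)^2*(z - 1)*(z + 3)*(z + 2)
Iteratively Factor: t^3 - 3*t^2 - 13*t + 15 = (t + 3)*(t^2 - 6*t + 5) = (t - 1)*(t + 3)*(t - 5)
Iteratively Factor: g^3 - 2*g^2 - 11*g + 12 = (g + 3)*(g^2 - 5*g + 4) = (g - 4)*(g + 3)*(g - 1)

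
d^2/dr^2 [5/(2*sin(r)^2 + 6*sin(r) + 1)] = 10*(-8*sin(r)^4 - 18*sin(r)^3 - 2*sin(r)^2 + 39*sin(r) + 34)/(6*sin(r) - cos(2*r) + 2)^3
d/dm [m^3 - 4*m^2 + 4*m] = 3*m^2 - 8*m + 4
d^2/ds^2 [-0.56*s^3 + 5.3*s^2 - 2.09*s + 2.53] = 10.6 - 3.36*s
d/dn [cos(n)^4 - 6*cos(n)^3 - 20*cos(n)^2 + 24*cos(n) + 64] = 2*(-2*cos(n)^3 + 9*cos(n)^2 + 20*cos(n) - 12)*sin(n)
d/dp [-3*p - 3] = -3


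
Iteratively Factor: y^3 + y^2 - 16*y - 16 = (y + 1)*(y^2 - 16) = (y + 1)*(y + 4)*(y - 4)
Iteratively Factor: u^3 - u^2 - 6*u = (u - 3)*(u^2 + 2*u) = (u - 3)*(u + 2)*(u)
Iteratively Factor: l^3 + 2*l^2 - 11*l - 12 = (l + 1)*(l^2 + l - 12) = (l + 1)*(l + 4)*(l - 3)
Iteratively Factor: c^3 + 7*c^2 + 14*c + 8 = (c + 4)*(c^2 + 3*c + 2) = (c + 1)*(c + 4)*(c + 2)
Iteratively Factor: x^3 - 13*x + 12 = (x - 3)*(x^2 + 3*x - 4) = (x - 3)*(x - 1)*(x + 4)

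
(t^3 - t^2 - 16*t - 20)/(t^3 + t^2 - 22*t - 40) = (t + 2)/(t + 4)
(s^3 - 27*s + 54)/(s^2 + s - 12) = (s^2 + 3*s - 18)/(s + 4)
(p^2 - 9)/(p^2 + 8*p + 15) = (p - 3)/(p + 5)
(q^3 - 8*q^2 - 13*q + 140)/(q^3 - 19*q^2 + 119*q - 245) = (q + 4)/(q - 7)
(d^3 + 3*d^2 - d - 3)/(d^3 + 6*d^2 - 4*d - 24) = (d^3 + 3*d^2 - d - 3)/(d^3 + 6*d^2 - 4*d - 24)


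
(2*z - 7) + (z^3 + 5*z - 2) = z^3 + 7*z - 9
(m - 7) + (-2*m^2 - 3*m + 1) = -2*m^2 - 2*m - 6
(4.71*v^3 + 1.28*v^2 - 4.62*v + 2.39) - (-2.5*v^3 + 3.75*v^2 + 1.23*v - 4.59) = 7.21*v^3 - 2.47*v^2 - 5.85*v + 6.98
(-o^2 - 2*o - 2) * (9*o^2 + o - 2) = -9*o^4 - 19*o^3 - 18*o^2 + 2*o + 4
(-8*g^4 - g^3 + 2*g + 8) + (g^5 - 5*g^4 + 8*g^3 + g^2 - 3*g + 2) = g^5 - 13*g^4 + 7*g^3 + g^2 - g + 10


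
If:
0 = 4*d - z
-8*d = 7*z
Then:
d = 0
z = 0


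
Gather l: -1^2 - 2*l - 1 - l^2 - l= -l^2 - 3*l - 2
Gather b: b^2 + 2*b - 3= b^2 + 2*b - 3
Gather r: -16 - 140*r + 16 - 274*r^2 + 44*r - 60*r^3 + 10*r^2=-60*r^3 - 264*r^2 - 96*r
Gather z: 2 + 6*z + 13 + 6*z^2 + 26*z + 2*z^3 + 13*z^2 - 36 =2*z^3 + 19*z^2 + 32*z - 21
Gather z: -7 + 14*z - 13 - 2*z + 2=12*z - 18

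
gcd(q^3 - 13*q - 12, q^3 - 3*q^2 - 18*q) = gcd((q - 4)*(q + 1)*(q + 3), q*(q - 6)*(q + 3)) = q + 3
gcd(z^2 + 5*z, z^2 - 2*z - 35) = z + 5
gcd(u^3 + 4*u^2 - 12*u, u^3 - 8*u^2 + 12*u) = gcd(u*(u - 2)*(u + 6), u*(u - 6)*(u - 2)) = u^2 - 2*u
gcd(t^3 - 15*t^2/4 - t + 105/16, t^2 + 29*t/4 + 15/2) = t + 5/4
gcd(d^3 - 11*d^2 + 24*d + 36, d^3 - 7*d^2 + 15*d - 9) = 1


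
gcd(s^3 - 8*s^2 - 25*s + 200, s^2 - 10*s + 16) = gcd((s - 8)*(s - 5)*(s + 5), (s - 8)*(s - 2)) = s - 8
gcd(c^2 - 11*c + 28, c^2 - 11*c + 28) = c^2 - 11*c + 28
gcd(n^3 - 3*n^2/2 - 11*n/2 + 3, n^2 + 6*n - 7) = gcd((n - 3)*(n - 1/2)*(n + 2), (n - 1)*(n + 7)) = 1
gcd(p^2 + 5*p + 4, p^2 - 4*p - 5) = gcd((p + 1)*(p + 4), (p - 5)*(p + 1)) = p + 1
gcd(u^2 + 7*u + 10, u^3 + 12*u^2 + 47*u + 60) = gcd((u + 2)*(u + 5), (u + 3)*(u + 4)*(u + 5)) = u + 5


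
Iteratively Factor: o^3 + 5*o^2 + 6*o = (o + 2)*(o^2 + 3*o) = (o + 2)*(o + 3)*(o)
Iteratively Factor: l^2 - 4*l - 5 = (l - 5)*(l + 1)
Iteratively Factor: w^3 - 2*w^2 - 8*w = (w + 2)*(w^2 - 4*w) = w*(w + 2)*(w - 4)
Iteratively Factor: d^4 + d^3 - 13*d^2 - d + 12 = (d + 1)*(d^3 - 13*d + 12) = (d + 1)*(d + 4)*(d^2 - 4*d + 3) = (d - 1)*(d + 1)*(d + 4)*(d - 3)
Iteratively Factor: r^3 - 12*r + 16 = (r + 4)*(r^2 - 4*r + 4) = (r - 2)*(r + 4)*(r - 2)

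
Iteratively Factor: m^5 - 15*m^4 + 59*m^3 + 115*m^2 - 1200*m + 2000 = (m - 5)*(m^4 - 10*m^3 + 9*m^2 + 160*m - 400) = (m - 5)^2*(m^3 - 5*m^2 - 16*m + 80) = (m - 5)^2*(m - 4)*(m^2 - m - 20) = (m - 5)^3*(m - 4)*(m + 4)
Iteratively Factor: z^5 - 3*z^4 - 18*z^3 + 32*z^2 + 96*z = (z + 3)*(z^4 - 6*z^3 + 32*z) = (z + 2)*(z + 3)*(z^3 - 8*z^2 + 16*z) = (z - 4)*(z + 2)*(z + 3)*(z^2 - 4*z) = z*(z - 4)*(z + 2)*(z + 3)*(z - 4)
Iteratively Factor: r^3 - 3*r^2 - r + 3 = (r - 1)*(r^2 - 2*r - 3) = (r - 1)*(r + 1)*(r - 3)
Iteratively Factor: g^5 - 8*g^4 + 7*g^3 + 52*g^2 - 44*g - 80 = (g - 2)*(g^4 - 6*g^3 - 5*g^2 + 42*g + 40) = (g - 2)*(g + 2)*(g^3 - 8*g^2 + 11*g + 20) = (g - 4)*(g - 2)*(g + 2)*(g^2 - 4*g - 5) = (g - 5)*(g - 4)*(g - 2)*(g + 2)*(g + 1)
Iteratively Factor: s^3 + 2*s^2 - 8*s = (s)*(s^2 + 2*s - 8) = s*(s - 2)*(s + 4)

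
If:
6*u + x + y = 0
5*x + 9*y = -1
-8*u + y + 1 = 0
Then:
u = 3/2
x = -20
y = 11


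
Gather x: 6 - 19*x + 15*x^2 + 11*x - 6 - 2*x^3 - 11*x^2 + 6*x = -2*x^3 + 4*x^2 - 2*x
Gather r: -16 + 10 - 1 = -7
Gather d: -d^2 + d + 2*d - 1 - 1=-d^2 + 3*d - 2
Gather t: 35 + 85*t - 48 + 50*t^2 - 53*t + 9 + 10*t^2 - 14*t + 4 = 60*t^2 + 18*t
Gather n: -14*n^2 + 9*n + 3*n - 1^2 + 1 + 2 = -14*n^2 + 12*n + 2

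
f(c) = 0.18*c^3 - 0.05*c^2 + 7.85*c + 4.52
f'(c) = 0.54*c^2 - 0.1*c + 7.85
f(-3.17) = -26.60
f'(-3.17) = 13.59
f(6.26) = 95.86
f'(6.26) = 28.39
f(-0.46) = 0.88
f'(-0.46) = 8.01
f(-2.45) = -17.66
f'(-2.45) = 11.34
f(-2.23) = -15.23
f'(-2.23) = 10.76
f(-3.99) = -39.03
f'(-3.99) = 16.85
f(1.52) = 16.97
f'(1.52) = 8.95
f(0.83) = 11.10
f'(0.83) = 8.14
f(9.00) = 202.34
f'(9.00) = 50.69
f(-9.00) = -201.40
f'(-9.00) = 52.49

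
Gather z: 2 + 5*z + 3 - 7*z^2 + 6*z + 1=-7*z^2 + 11*z + 6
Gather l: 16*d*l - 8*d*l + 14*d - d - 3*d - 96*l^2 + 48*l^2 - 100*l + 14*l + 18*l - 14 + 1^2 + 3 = 10*d - 48*l^2 + l*(8*d - 68) - 10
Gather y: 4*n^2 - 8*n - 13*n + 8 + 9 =4*n^2 - 21*n + 17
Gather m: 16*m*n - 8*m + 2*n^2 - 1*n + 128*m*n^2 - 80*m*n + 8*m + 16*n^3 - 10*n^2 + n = m*(128*n^2 - 64*n) + 16*n^3 - 8*n^2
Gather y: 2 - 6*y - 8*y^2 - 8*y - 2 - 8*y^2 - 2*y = -16*y^2 - 16*y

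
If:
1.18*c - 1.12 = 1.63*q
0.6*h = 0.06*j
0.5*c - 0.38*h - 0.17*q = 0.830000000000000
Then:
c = 1.38135593220339*q + 0.949152542372881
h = 1.37020517395183*q - 0.935325602140946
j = 13.7020517395183*q - 9.35325602140946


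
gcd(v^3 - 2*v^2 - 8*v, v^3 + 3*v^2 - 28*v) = v^2 - 4*v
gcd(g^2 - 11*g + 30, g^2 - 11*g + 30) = g^2 - 11*g + 30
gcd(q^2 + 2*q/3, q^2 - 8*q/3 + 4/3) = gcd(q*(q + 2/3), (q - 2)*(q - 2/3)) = 1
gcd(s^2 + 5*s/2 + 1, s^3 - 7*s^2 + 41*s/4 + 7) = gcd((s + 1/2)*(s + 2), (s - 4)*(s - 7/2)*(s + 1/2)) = s + 1/2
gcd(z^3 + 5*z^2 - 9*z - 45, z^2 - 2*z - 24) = 1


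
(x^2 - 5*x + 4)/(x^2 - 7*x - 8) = (-x^2 + 5*x - 4)/(-x^2 + 7*x + 8)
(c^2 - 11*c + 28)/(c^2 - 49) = (c - 4)/(c + 7)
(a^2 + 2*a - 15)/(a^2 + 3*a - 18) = (a + 5)/(a + 6)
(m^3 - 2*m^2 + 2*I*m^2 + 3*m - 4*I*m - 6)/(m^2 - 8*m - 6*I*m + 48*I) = (m^3 + m^2*(-2 + 2*I) + m*(3 - 4*I) - 6)/(m^2 + m*(-8 - 6*I) + 48*I)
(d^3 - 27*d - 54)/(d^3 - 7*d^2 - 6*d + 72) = (d + 3)/(d - 4)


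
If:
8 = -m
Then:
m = -8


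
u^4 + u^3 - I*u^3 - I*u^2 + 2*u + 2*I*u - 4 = (u - 1)*(u + 2)*(u - 2*I)*(u + I)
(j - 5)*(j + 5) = j^2 - 25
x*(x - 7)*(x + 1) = x^3 - 6*x^2 - 7*x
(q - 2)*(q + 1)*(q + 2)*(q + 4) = q^4 + 5*q^3 - 20*q - 16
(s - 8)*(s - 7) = s^2 - 15*s + 56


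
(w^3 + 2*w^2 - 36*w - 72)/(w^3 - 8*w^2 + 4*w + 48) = (w + 6)/(w - 4)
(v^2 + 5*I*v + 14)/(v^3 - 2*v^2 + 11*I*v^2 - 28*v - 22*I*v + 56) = (v - 2*I)/(v^2 + v*(-2 + 4*I) - 8*I)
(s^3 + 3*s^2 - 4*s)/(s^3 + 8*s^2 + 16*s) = (s - 1)/(s + 4)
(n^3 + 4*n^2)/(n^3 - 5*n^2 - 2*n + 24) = n^2*(n + 4)/(n^3 - 5*n^2 - 2*n + 24)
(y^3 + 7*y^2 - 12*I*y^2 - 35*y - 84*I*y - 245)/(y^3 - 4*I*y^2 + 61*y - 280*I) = (y + 7)/(y + 8*I)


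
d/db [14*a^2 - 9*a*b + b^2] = -9*a + 2*b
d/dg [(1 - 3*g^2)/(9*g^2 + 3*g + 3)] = (-3*g^2 - 12*g - 1)/(3*(9*g^4 + 6*g^3 + 7*g^2 + 2*g + 1))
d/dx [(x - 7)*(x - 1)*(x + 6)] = 3*x^2 - 4*x - 41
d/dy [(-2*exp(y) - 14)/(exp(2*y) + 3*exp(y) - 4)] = 2*(exp(2*y) + 14*exp(y) + 25)*exp(y)/(exp(4*y) + 6*exp(3*y) + exp(2*y) - 24*exp(y) + 16)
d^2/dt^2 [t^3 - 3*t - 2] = 6*t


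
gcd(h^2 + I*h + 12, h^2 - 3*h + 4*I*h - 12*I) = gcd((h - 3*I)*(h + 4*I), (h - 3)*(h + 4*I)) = h + 4*I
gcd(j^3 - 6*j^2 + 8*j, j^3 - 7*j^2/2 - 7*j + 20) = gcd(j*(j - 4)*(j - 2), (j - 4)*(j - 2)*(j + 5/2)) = j^2 - 6*j + 8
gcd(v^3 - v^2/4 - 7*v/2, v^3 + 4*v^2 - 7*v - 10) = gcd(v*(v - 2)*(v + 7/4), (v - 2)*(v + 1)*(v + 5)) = v - 2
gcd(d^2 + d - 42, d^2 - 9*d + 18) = d - 6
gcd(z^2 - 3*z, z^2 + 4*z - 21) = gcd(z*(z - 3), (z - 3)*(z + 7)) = z - 3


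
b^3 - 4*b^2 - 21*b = b*(b - 7)*(b + 3)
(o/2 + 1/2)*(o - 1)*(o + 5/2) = o^3/2 + 5*o^2/4 - o/2 - 5/4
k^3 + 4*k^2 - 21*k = k*(k - 3)*(k + 7)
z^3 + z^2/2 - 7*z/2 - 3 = (z - 2)*(z + 1)*(z + 3/2)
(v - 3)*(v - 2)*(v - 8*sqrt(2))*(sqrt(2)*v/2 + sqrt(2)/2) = sqrt(2)*v^4/2 - 8*v^3 - 2*sqrt(2)*v^3 + sqrt(2)*v^2/2 + 32*v^2 - 8*v + 3*sqrt(2)*v - 48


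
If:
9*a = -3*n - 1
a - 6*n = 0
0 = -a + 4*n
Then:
No Solution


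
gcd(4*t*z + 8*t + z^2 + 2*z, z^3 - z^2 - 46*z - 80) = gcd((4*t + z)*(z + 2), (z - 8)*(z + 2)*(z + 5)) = z + 2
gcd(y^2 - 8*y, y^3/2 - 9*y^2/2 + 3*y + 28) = 1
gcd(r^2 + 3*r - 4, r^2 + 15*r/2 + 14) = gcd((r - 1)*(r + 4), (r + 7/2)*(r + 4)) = r + 4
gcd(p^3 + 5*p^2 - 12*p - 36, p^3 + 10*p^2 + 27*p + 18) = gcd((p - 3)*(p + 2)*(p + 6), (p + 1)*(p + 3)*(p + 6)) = p + 6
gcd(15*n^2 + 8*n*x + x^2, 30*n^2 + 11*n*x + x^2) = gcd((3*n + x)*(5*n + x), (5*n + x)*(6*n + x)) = 5*n + x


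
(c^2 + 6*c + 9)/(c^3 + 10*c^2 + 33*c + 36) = 1/(c + 4)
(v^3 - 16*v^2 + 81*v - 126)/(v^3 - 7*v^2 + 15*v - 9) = (v^2 - 13*v + 42)/(v^2 - 4*v + 3)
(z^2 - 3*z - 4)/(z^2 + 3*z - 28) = (z + 1)/(z + 7)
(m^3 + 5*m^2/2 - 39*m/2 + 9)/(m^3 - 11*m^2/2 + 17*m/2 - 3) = (m + 6)/(m - 2)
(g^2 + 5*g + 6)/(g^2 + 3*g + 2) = (g + 3)/(g + 1)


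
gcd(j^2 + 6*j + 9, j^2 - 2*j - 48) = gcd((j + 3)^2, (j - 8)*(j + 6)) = 1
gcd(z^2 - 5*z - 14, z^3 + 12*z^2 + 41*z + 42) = z + 2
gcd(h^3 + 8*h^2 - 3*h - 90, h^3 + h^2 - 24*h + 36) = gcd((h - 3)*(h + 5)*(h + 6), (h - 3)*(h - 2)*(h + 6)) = h^2 + 3*h - 18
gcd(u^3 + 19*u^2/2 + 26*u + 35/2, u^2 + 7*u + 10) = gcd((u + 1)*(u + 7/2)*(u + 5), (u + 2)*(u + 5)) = u + 5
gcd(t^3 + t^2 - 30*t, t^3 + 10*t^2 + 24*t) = t^2 + 6*t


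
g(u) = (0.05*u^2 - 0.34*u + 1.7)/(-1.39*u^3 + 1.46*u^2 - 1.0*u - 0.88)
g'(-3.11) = 0.04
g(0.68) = -1.13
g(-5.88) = 0.02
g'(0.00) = 2.58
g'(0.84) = 1.11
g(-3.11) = 0.06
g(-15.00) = 0.00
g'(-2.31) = 0.10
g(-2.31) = 0.10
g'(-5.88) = 0.00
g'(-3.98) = 0.02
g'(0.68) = 1.01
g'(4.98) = 0.00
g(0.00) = -1.93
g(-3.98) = 0.03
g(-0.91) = 0.90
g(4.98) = -0.01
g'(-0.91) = 2.60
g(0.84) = -0.96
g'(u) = (0.1*u - 0.34)/(-1.39*u^3 + 1.46*u^2 - 1.0*u - 0.88) + (0.05*u^2 - 0.34*u + 1.7)*(4.17*u^2 - 2.92*u + 1.0)/(-1.39*u^3 + 1.46*u^2 - 1.0*u - 0.88)^2 = (0.0695*u^4 - 0.9452*u^3 + 7.5354*u^2 - 5.052*u + 1.9992)/(1.9321*u^6 - 4.0588*u^5 + 4.9116*u^4 - 0.4736*u^3 - 1.5696*u^2 + 1.76*u + 0.7744)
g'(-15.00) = 0.00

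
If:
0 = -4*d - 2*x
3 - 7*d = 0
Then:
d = 3/7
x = -6/7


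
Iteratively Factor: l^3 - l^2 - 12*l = (l)*(l^2 - l - 12) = l*(l + 3)*(l - 4)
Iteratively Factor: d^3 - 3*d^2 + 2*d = (d)*(d^2 - 3*d + 2) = d*(d - 1)*(d - 2)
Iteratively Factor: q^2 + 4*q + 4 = (q + 2)*(q + 2)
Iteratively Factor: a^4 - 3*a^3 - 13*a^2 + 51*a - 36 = (a + 4)*(a^3 - 7*a^2 + 15*a - 9) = (a - 3)*(a + 4)*(a^2 - 4*a + 3) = (a - 3)^2*(a + 4)*(a - 1)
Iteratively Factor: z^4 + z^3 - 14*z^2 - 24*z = (z + 2)*(z^3 - z^2 - 12*z) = z*(z + 2)*(z^2 - z - 12) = z*(z + 2)*(z + 3)*(z - 4)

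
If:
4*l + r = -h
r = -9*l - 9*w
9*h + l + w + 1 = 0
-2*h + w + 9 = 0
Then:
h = -41/38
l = 755/38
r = -2979/38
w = -212/19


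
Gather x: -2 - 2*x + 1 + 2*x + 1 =0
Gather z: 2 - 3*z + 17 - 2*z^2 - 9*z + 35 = -2*z^2 - 12*z + 54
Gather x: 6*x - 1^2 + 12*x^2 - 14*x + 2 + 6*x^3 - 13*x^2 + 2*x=6*x^3 - x^2 - 6*x + 1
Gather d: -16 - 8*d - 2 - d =-9*d - 18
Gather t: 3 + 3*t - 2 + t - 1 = 4*t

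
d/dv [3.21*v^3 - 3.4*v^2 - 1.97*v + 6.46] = 9.63*v^2 - 6.8*v - 1.97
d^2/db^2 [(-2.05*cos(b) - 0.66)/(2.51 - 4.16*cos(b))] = (-2.1316282072803e-14*cos(b)^3 - 32.826976*cos(b)^2 - 19.806661*cos(b) + 65.653952)/(71.991296*cos(b)^3 - 130.311168*cos(b)^2 + 78.625248*cos(b) - 15.813251)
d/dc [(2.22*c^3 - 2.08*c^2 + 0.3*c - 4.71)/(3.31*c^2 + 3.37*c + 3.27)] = (7.3482*c^4 + 14.9628*c^3 + 13.7756*c^2 + 17.577*c + 16.8537)/(10.9561*c^4 + 22.3094*c^3 + 33.0043*c^2 + 22.0398*c + 10.6929)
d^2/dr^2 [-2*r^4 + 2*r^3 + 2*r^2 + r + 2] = -24*r^2 + 12*r + 4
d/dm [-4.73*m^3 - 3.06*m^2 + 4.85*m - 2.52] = -14.19*m^2 - 6.12*m + 4.85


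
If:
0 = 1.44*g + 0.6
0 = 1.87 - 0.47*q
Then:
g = -0.42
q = 3.98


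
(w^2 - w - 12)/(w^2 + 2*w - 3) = (w - 4)/(w - 1)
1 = 1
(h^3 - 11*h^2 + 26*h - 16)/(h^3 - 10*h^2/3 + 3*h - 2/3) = 3*(h - 8)/(3*h - 1)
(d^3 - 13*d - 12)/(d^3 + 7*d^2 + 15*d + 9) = (d - 4)/(d + 3)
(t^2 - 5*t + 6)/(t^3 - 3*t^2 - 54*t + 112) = (t - 3)/(t^2 - t - 56)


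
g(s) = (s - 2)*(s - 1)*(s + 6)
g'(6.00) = 128.00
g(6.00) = 240.00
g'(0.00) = -16.00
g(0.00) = 12.00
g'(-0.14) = -16.78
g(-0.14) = 14.30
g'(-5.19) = 33.67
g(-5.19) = 36.05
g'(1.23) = -4.08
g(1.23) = -1.28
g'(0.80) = -9.28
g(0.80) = 1.63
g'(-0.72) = -18.76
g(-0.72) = 24.70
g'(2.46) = 16.91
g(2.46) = 5.68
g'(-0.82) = -18.90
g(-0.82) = 26.59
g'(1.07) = -6.15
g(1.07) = -0.46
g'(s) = (s - 2)*(s - 1) + (s - 2)*(s + 6) + (s - 1)*(s + 6) = 3*s^2 + 6*s - 16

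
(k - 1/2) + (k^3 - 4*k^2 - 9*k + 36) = k^3 - 4*k^2 - 8*k + 71/2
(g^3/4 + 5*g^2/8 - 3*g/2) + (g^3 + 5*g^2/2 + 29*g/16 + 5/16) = 5*g^3/4 + 25*g^2/8 + 5*g/16 + 5/16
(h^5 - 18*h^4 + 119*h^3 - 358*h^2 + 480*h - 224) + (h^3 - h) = h^5 - 18*h^4 + 120*h^3 - 358*h^2 + 479*h - 224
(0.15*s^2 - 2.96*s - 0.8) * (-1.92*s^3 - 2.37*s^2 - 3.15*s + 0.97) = -0.288*s^5 + 5.3277*s^4 + 8.0787*s^3 + 11.3655*s^2 - 0.3512*s - 0.776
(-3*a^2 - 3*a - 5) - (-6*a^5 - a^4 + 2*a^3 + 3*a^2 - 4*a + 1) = 6*a^5 + a^4 - 2*a^3 - 6*a^2 + a - 6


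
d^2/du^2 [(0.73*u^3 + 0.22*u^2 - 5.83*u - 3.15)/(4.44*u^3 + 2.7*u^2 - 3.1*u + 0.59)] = (-8.82849599999992*u^6 - 629.295408000001*u^5 - 1169.293536*u^4 - 842.365588*u^3 + 295.512036*u^2 + 264.951258*u - 71.680076)/(87.528384*u^9 + 159.68016*u^8 - 86.23368*u^7 - 168.400728*u^6 + 102.64572*u^5 + 42.01974*u^4 - 54.784108*u^3 + 19.82931*u^2 - 3.23733*u + 0.205379)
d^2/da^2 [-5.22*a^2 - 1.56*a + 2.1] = -10.4400000000000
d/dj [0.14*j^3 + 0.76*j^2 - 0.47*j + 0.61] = 0.42*j^2 + 1.52*j - 0.47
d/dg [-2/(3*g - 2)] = 6/(3*g - 2)^2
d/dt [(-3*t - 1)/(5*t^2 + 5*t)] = (3*t^2 + 2*t + 1)/(5*t^2*(t^2 + 2*t + 1))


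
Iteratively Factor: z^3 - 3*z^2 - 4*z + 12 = (z - 2)*(z^2 - z - 6) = (z - 2)*(z + 2)*(z - 3)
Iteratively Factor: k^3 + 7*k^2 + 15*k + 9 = (k + 3)*(k^2 + 4*k + 3) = (k + 3)^2*(k + 1)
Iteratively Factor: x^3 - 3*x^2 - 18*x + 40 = (x - 2)*(x^2 - x - 20) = (x - 2)*(x + 4)*(x - 5)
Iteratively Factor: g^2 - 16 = (g - 4)*(g + 4)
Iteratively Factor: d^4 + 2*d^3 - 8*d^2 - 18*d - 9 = (d + 1)*(d^3 + d^2 - 9*d - 9) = (d + 1)^2*(d^2 - 9) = (d - 3)*(d + 1)^2*(d + 3)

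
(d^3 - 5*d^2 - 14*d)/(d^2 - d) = (d^2 - 5*d - 14)/(d - 1)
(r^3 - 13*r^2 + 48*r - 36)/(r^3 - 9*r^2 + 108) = (r - 1)/(r + 3)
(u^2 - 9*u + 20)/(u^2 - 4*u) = (u - 5)/u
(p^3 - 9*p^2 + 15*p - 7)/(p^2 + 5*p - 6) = (p^2 - 8*p + 7)/(p + 6)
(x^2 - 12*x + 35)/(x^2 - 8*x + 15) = (x - 7)/(x - 3)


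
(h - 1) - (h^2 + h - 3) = 2 - h^2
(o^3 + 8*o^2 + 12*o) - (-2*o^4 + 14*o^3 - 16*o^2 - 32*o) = 2*o^4 - 13*o^3 + 24*o^2 + 44*o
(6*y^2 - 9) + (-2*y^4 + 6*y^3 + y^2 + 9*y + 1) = -2*y^4 + 6*y^3 + 7*y^2 + 9*y - 8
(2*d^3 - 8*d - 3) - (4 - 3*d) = 2*d^3 - 5*d - 7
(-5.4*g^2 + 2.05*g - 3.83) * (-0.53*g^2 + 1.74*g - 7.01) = 2.862*g^4 - 10.4825*g^3 + 43.4509*g^2 - 21.0347*g + 26.8483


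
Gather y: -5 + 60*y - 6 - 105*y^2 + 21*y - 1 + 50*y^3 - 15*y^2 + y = 50*y^3 - 120*y^2 + 82*y - 12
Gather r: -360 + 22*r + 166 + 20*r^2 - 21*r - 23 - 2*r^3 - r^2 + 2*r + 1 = -2*r^3 + 19*r^2 + 3*r - 216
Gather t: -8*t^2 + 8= 8 - 8*t^2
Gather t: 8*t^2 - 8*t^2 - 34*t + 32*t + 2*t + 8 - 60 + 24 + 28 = 0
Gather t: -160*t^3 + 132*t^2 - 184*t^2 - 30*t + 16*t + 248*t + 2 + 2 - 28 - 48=-160*t^3 - 52*t^2 + 234*t - 72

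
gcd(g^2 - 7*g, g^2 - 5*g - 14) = g - 7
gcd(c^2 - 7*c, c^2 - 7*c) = c^2 - 7*c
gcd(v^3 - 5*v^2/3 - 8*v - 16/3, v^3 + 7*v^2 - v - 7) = v + 1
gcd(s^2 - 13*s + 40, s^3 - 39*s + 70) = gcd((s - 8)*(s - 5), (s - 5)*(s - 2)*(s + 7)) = s - 5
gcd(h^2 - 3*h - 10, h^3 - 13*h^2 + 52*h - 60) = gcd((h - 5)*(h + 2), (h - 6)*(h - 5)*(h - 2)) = h - 5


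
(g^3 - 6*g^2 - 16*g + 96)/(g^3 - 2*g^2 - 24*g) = (g - 4)/g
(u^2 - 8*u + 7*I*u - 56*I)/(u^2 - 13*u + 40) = (u + 7*I)/(u - 5)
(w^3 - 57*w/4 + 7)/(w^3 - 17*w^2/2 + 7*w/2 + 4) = (4*w^3 - 57*w + 28)/(2*(2*w^3 - 17*w^2 + 7*w + 8))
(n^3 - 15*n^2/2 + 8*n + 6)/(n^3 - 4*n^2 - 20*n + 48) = (n + 1/2)/(n + 4)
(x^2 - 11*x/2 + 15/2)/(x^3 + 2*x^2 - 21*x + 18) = (x - 5/2)/(x^2 + 5*x - 6)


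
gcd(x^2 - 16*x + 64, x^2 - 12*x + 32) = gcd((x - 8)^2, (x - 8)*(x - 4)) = x - 8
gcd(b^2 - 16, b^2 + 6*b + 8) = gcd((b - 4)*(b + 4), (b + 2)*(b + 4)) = b + 4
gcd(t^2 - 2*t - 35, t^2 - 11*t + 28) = t - 7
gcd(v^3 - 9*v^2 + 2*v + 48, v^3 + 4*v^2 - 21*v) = v - 3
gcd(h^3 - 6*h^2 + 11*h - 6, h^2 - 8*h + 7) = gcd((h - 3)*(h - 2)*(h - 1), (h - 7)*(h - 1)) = h - 1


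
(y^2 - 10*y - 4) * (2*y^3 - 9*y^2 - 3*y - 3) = 2*y^5 - 29*y^4 + 79*y^3 + 63*y^2 + 42*y + 12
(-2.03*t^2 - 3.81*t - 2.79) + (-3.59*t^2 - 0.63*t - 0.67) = -5.62*t^2 - 4.44*t - 3.46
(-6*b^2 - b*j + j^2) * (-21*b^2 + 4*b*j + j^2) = 126*b^4 - 3*b^3*j - 31*b^2*j^2 + 3*b*j^3 + j^4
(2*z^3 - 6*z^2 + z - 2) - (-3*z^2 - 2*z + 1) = 2*z^3 - 3*z^2 + 3*z - 3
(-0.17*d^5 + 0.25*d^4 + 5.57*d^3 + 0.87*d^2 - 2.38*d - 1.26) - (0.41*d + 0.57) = -0.17*d^5 + 0.25*d^4 + 5.57*d^3 + 0.87*d^2 - 2.79*d - 1.83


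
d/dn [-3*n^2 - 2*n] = -6*n - 2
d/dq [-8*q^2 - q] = -16*q - 1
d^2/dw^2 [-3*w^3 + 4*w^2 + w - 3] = 8 - 18*w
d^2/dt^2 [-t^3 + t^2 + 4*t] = 2 - 6*t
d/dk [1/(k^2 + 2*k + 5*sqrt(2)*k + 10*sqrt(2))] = (-2*k - 5*sqrt(2) - 2)/(k^2 + 2*k + 5*sqrt(2)*k + 10*sqrt(2))^2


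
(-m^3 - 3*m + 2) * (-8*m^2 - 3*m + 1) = 8*m^5 + 3*m^4 + 23*m^3 - 7*m^2 - 9*m + 2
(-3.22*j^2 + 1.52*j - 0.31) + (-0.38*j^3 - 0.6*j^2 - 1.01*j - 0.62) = -0.38*j^3 - 3.82*j^2 + 0.51*j - 0.93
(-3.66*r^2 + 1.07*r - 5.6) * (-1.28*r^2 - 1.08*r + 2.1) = 4.6848*r^4 + 2.5832*r^3 - 1.6736*r^2 + 8.295*r - 11.76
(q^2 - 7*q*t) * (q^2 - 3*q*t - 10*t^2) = q^4 - 10*q^3*t + 11*q^2*t^2 + 70*q*t^3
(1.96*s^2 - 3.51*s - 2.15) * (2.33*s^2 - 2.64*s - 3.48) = 4.5668*s^4 - 13.3527*s^3 - 2.5639*s^2 + 17.8908*s + 7.482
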